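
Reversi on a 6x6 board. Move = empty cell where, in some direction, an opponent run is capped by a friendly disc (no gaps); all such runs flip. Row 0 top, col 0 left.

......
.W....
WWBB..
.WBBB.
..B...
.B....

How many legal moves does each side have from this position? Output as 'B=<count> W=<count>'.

-- B to move --
(0,0): flips 1 -> legal
(0,1): no bracket -> illegal
(0,2): no bracket -> illegal
(1,0): flips 1 -> legal
(1,2): no bracket -> illegal
(3,0): flips 1 -> legal
(4,0): flips 1 -> legal
(4,1): no bracket -> illegal
B mobility = 4
-- W to move --
(1,2): no bracket -> illegal
(1,3): flips 1 -> legal
(1,4): no bracket -> illegal
(2,4): flips 2 -> legal
(2,5): no bracket -> illegal
(3,5): flips 3 -> legal
(4,0): no bracket -> illegal
(4,1): no bracket -> illegal
(4,3): flips 1 -> legal
(4,4): flips 2 -> legal
(4,5): no bracket -> illegal
(5,0): no bracket -> illegal
(5,2): no bracket -> illegal
(5,3): flips 1 -> legal
W mobility = 6

Answer: B=4 W=6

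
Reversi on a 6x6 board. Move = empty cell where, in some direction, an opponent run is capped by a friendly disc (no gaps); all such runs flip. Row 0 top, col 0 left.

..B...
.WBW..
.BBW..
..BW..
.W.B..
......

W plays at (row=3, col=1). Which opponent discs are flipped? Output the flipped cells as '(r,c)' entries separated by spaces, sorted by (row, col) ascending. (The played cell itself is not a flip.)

Answer: (2,1) (2,2) (3,2)

Derivation:
Dir NW: first cell '.' (not opp) -> no flip
Dir N: opp run (2,1) capped by W -> flip
Dir NE: opp run (2,2) capped by W -> flip
Dir W: first cell '.' (not opp) -> no flip
Dir E: opp run (3,2) capped by W -> flip
Dir SW: first cell '.' (not opp) -> no flip
Dir S: first cell 'W' (not opp) -> no flip
Dir SE: first cell '.' (not opp) -> no flip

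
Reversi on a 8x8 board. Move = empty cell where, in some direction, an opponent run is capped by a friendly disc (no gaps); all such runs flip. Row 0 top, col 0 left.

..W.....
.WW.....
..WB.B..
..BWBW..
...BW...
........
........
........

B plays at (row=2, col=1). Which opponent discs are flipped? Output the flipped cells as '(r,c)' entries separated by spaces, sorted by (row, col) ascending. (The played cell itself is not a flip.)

Answer: (2,2)

Derivation:
Dir NW: first cell '.' (not opp) -> no flip
Dir N: opp run (1,1), next='.' -> no flip
Dir NE: opp run (1,2), next='.' -> no flip
Dir W: first cell '.' (not opp) -> no flip
Dir E: opp run (2,2) capped by B -> flip
Dir SW: first cell '.' (not opp) -> no flip
Dir S: first cell '.' (not opp) -> no flip
Dir SE: first cell 'B' (not opp) -> no flip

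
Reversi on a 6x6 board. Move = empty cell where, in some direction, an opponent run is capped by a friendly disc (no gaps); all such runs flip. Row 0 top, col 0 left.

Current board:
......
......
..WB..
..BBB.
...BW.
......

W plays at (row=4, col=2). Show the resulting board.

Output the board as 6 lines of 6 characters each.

Answer: ......
......
..WB..
..WBB.
..WWW.
......

Derivation:
Place W at (4,2); scan 8 dirs for brackets.
Dir NW: first cell '.' (not opp) -> no flip
Dir N: opp run (3,2) capped by W -> flip
Dir NE: opp run (3,3), next='.' -> no flip
Dir W: first cell '.' (not opp) -> no flip
Dir E: opp run (4,3) capped by W -> flip
Dir SW: first cell '.' (not opp) -> no flip
Dir S: first cell '.' (not opp) -> no flip
Dir SE: first cell '.' (not opp) -> no flip
All flips: (3,2) (4,3)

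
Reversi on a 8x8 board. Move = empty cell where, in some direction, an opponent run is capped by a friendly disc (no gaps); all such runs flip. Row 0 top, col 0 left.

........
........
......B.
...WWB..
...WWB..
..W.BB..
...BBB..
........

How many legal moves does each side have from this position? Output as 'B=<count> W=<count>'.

-- B to move --
(2,2): flips 2 -> legal
(2,3): flips 1 -> legal
(2,4): flips 2 -> legal
(2,5): no bracket -> illegal
(3,2): flips 3 -> legal
(4,1): flips 1 -> legal
(4,2): flips 2 -> legal
(5,1): no bracket -> illegal
(5,3): flips 1 -> legal
(6,1): no bracket -> illegal
(6,2): no bracket -> illegal
B mobility = 7
-- W to move --
(1,5): no bracket -> illegal
(1,6): no bracket -> illegal
(1,7): flips 2 -> legal
(2,4): no bracket -> illegal
(2,5): no bracket -> illegal
(2,7): no bracket -> illegal
(3,6): flips 1 -> legal
(3,7): no bracket -> illegal
(4,6): flips 1 -> legal
(5,3): no bracket -> illegal
(5,6): flips 1 -> legal
(6,2): no bracket -> illegal
(6,6): flips 1 -> legal
(7,2): no bracket -> illegal
(7,3): no bracket -> illegal
(7,4): flips 3 -> legal
(7,5): no bracket -> illegal
(7,6): flips 2 -> legal
W mobility = 7

Answer: B=7 W=7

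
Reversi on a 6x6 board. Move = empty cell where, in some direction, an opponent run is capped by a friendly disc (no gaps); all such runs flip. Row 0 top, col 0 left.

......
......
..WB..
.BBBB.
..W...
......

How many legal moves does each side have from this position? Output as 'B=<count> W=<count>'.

Answer: B=7 W=4

Derivation:
-- B to move --
(1,1): flips 1 -> legal
(1,2): flips 1 -> legal
(1,3): flips 1 -> legal
(2,1): flips 1 -> legal
(4,1): no bracket -> illegal
(4,3): no bracket -> illegal
(5,1): flips 1 -> legal
(5,2): flips 1 -> legal
(5,3): flips 1 -> legal
B mobility = 7
-- W to move --
(1,2): no bracket -> illegal
(1,3): no bracket -> illegal
(1,4): no bracket -> illegal
(2,0): flips 1 -> legal
(2,1): no bracket -> illegal
(2,4): flips 2 -> legal
(2,5): no bracket -> illegal
(3,0): no bracket -> illegal
(3,5): no bracket -> illegal
(4,0): flips 1 -> legal
(4,1): no bracket -> illegal
(4,3): no bracket -> illegal
(4,4): flips 1 -> legal
(4,5): no bracket -> illegal
W mobility = 4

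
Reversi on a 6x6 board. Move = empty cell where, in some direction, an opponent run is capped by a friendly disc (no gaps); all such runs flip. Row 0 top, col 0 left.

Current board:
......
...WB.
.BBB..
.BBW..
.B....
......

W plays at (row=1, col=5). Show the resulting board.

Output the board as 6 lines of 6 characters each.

Place W at (1,5); scan 8 dirs for brackets.
Dir NW: first cell '.' (not opp) -> no flip
Dir N: first cell '.' (not opp) -> no flip
Dir NE: edge -> no flip
Dir W: opp run (1,4) capped by W -> flip
Dir E: edge -> no flip
Dir SW: first cell '.' (not opp) -> no flip
Dir S: first cell '.' (not opp) -> no flip
Dir SE: edge -> no flip
All flips: (1,4)

Answer: ......
...WWW
.BBB..
.BBW..
.B....
......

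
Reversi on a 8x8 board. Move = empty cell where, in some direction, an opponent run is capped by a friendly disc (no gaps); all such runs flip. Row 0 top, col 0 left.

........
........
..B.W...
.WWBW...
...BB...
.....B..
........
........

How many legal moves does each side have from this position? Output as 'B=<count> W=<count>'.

-- B to move --
(1,3): no bracket -> illegal
(1,4): flips 2 -> legal
(1,5): flips 1 -> legal
(2,0): no bracket -> illegal
(2,1): flips 1 -> legal
(2,3): no bracket -> illegal
(2,5): flips 1 -> legal
(3,0): flips 2 -> legal
(3,5): flips 1 -> legal
(4,0): flips 1 -> legal
(4,1): no bracket -> illegal
(4,2): flips 1 -> legal
(4,5): no bracket -> illegal
B mobility = 8
-- W to move --
(1,1): no bracket -> illegal
(1,2): flips 1 -> legal
(1,3): flips 1 -> legal
(2,1): no bracket -> illegal
(2,3): no bracket -> illegal
(3,5): no bracket -> illegal
(4,2): flips 1 -> legal
(4,5): no bracket -> illegal
(4,6): no bracket -> illegal
(5,2): flips 1 -> legal
(5,3): no bracket -> illegal
(5,4): flips 2 -> legal
(5,6): no bracket -> illegal
(6,4): no bracket -> illegal
(6,5): no bracket -> illegal
(6,6): no bracket -> illegal
W mobility = 5

Answer: B=8 W=5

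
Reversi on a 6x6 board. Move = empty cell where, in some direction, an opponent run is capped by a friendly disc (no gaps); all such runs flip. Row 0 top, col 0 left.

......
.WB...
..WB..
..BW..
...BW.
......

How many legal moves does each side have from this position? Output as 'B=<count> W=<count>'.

Answer: B=4 W=6

Derivation:
-- B to move --
(0,0): no bracket -> illegal
(0,1): no bracket -> illegal
(0,2): no bracket -> illegal
(1,0): flips 1 -> legal
(1,3): no bracket -> illegal
(2,0): no bracket -> illegal
(2,1): flips 1 -> legal
(2,4): no bracket -> illegal
(3,1): no bracket -> illegal
(3,4): flips 1 -> legal
(3,5): no bracket -> illegal
(4,2): no bracket -> illegal
(4,5): flips 1 -> legal
(5,3): no bracket -> illegal
(5,4): no bracket -> illegal
(5,5): no bracket -> illegal
B mobility = 4
-- W to move --
(0,1): no bracket -> illegal
(0,2): flips 1 -> legal
(0,3): no bracket -> illegal
(1,3): flips 2 -> legal
(1,4): no bracket -> illegal
(2,1): no bracket -> illegal
(2,4): flips 1 -> legal
(3,1): flips 1 -> legal
(3,4): no bracket -> illegal
(4,1): no bracket -> illegal
(4,2): flips 2 -> legal
(5,2): no bracket -> illegal
(5,3): flips 1 -> legal
(5,4): no bracket -> illegal
W mobility = 6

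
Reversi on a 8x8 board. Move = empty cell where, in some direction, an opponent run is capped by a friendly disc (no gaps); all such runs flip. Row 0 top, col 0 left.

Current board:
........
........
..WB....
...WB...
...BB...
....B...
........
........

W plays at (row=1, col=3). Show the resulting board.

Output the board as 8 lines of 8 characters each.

Answer: ........
...W....
..WW....
...WB...
...BB...
....B...
........
........

Derivation:
Place W at (1,3); scan 8 dirs for brackets.
Dir NW: first cell '.' (not opp) -> no flip
Dir N: first cell '.' (not opp) -> no flip
Dir NE: first cell '.' (not opp) -> no flip
Dir W: first cell '.' (not opp) -> no flip
Dir E: first cell '.' (not opp) -> no flip
Dir SW: first cell 'W' (not opp) -> no flip
Dir S: opp run (2,3) capped by W -> flip
Dir SE: first cell '.' (not opp) -> no flip
All flips: (2,3)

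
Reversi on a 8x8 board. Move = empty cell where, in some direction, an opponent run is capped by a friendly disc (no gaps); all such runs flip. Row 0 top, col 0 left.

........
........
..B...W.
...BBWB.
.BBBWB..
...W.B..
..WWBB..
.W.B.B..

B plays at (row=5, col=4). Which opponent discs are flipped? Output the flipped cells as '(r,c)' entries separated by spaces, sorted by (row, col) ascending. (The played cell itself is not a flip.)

Answer: (4,4)

Derivation:
Dir NW: first cell 'B' (not opp) -> no flip
Dir N: opp run (4,4) capped by B -> flip
Dir NE: first cell 'B' (not opp) -> no flip
Dir W: opp run (5,3), next='.' -> no flip
Dir E: first cell 'B' (not opp) -> no flip
Dir SW: opp run (6,3), next='.' -> no flip
Dir S: first cell 'B' (not opp) -> no flip
Dir SE: first cell 'B' (not opp) -> no flip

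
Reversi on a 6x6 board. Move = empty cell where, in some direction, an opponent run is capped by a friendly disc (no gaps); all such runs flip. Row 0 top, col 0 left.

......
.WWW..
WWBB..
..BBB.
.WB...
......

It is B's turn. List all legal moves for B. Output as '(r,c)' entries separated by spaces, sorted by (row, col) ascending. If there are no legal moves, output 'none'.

Answer: (0,0) (0,1) (0,2) (0,3) (0,4) (1,0) (4,0) (5,0)

Derivation:
(0,0): flips 1 -> legal
(0,1): flips 1 -> legal
(0,2): flips 1 -> legal
(0,3): flips 1 -> legal
(0,4): flips 1 -> legal
(1,0): flips 1 -> legal
(1,4): no bracket -> illegal
(2,4): no bracket -> illegal
(3,0): no bracket -> illegal
(3,1): no bracket -> illegal
(4,0): flips 1 -> legal
(5,0): flips 1 -> legal
(5,1): no bracket -> illegal
(5,2): no bracket -> illegal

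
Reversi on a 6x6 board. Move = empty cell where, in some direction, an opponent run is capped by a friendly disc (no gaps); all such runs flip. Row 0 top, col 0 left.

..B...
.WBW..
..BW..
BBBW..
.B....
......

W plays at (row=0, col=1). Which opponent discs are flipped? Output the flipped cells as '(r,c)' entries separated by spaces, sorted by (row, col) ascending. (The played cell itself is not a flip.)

Answer: (1,2)

Derivation:
Dir NW: edge -> no flip
Dir N: edge -> no flip
Dir NE: edge -> no flip
Dir W: first cell '.' (not opp) -> no flip
Dir E: opp run (0,2), next='.' -> no flip
Dir SW: first cell '.' (not opp) -> no flip
Dir S: first cell 'W' (not opp) -> no flip
Dir SE: opp run (1,2) capped by W -> flip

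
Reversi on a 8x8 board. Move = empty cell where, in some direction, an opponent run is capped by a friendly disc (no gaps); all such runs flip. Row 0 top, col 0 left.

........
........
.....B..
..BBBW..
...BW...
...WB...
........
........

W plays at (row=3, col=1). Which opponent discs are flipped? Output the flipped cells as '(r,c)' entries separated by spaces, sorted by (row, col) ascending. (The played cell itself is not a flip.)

Answer: (3,2) (3,3) (3,4)

Derivation:
Dir NW: first cell '.' (not opp) -> no flip
Dir N: first cell '.' (not opp) -> no flip
Dir NE: first cell '.' (not opp) -> no flip
Dir W: first cell '.' (not opp) -> no flip
Dir E: opp run (3,2) (3,3) (3,4) capped by W -> flip
Dir SW: first cell '.' (not opp) -> no flip
Dir S: first cell '.' (not opp) -> no flip
Dir SE: first cell '.' (not opp) -> no flip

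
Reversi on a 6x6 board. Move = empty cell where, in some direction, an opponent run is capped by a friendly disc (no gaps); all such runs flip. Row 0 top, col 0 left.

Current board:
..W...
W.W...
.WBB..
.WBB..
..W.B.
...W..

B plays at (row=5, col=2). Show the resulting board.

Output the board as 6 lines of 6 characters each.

Answer: ..W...
W.W...
.WBB..
.WBB..
..B.B.
..BW..

Derivation:
Place B at (5,2); scan 8 dirs for brackets.
Dir NW: first cell '.' (not opp) -> no flip
Dir N: opp run (4,2) capped by B -> flip
Dir NE: first cell '.' (not opp) -> no flip
Dir W: first cell '.' (not opp) -> no flip
Dir E: opp run (5,3), next='.' -> no flip
Dir SW: edge -> no flip
Dir S: edge -> no flip
Dir SE: edge -> no flip
All flips: (4,2)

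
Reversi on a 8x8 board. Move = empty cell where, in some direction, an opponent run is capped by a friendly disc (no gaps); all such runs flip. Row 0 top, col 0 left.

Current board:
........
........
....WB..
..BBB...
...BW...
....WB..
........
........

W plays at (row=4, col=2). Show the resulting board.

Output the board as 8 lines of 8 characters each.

Place W at (4,2); scan 8 dirs for brackets.
Dir NW: first cell '.' (not opp) -> no flip
Dir N: opp run (3,2), next='.' -> no flip
Dir NE: opp run (3,3) capped by W -> flip
Dir W: first cell '.' (not opp) -> no flip
Dir E: opp run (4,3) capped by W -> flip
Dir SW: first cell '.' (not opp) -> no flip
Dir S: first cell '.' (not opp) -> no flip
Dir SE: first cell '.' (not opp) -> no flip
All flips: (3,3) (4,3)

Answer: ........
........
....WB..
..BWB...
..WWW...
....WB..
........
........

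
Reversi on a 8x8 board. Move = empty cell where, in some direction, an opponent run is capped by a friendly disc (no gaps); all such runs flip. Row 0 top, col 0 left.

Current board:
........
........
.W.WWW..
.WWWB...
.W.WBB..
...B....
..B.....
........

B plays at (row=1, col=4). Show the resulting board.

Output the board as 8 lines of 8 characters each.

Place B at (1,4); scan 8 dirs for brackets.
Dir NW: first cell '.' (not opp) -> no flip
Dir N: first cell '.' (not opp) -> no flip
Dir NE: first cell '.' (not opp) -> no flip
Dir W: first cell '.' (not opp) -> no flip
Dir E: first cell '.' (not opp) -> no flip
Dir SW: opp run (2,3) (3,2) (4,1), next='.' -> no flip
Dir S: opp run (2,4) capped by B -> flip
Dir SE: opp run (2,5), next='.' -> no flip
All flips: (2,4)

Answer: ........
....B...
.W.WBW..
.WWWB...
.W.WBB..
...B....
..B.....
........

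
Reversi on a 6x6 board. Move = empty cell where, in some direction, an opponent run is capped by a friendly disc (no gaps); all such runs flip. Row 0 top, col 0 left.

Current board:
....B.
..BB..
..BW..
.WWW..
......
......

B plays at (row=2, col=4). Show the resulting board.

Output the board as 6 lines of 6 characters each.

Answer: ....B.
..BB..
..BBB.
.WWW..
......
......

Derivation:
Place B at (2,4); scan 8 dirs for brackets.
Dir NW: first cell 'B' (not opp) -> no flip
Dir N: first cell '.' (not opp) -> no flip
Dir NE: first cell '.' (not opp) -> no flip
Dir W: opp run (2,3) capped by B -> flip
Dir E: first cell '.' (not opp) -> no flip
Dir SW: opp run (3,3), next='.' -> no flip
Dir S: first cell '.' (not opp) -> no flip
Dir SE: first cell '.' (not opp) -> no flip
All flips: (2,3)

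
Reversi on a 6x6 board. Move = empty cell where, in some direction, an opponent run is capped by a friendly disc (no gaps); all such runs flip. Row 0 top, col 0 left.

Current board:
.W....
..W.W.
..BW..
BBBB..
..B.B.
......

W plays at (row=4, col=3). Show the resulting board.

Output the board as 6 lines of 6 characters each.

Place W at (4,3); scan 8 dirs for brackets.
Dir NW: opp run (3,2), next='.' -> no flip
Dir N: opp run (3,3) capped by W -> flip
Dir NE: first cell '.' (not opp) -> no flip
Dir W: opp run (4,2), next='.' -> no flip
Dir E: opp run (4,4), next='.' -> no flip
Dir SW: first cell '.' (not opp) -> no flip
Dir S: first cell '.' (not opp) -> no flip
Dir SE: first cell '.' (not opp) -> no flip
All flips: (3,3)

Answer: .W....
..W.W.
..BW..
BBBW..
..BWB.
......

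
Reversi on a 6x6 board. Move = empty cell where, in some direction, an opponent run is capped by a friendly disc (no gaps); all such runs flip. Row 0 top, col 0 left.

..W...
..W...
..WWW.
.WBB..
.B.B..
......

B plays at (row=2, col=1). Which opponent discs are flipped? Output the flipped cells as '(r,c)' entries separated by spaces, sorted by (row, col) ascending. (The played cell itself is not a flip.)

Answer: (3,1)

Derivation:
Dir NW: first cell '.' (not opp) -> no flip
Dir N: first cell '.' (not opp) -> no flip
Dir NE: opp run (1,2), next='.' -> no flip
Dir W: first cell '.' (not opp) -> no flip
Dir E: opp run (2,2) (2,3) (2,4), next='.' -> no flip
Dir SW: first cell '.' (not opp) -> no flip
Dir S: opp run (3,1) capped by B -> flip
Dir SE: first cell 'B' (not opp) -> no flip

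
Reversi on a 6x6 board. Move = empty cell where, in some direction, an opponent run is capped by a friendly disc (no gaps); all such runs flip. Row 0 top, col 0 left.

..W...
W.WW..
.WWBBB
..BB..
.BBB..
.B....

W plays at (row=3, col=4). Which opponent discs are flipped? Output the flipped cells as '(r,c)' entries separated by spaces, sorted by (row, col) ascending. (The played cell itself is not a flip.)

Dir NW: opp run (2,3) capped by W -> flip
Dir N: opp run (2,4), next='.' -> no flip
Dir NE: opp run (2,5), next=edge -> no flip
Dir W: opp run (3,3) (3,2), next='.' -> no flip
Dir E: first cell '.' (not opp) -> no flip
Dir SW: opp run (4,3), next='.' -> no flip
Dir S: first cell '.' (not opp) -> no flip
Dir SE: first cell '.' (not opp) -> no flip

Answer: (2,3)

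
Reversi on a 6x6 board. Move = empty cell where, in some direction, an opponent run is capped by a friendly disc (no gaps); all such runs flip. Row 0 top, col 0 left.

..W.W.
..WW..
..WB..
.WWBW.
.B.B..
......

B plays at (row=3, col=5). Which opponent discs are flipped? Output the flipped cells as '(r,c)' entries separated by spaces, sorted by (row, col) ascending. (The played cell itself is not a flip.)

Answer: (3,4)

Derivation:
Dir NW: first cell '.' (not opp) -> no flip
Dir N: first cell '.' (not opp) -> no flip
Dir NE: edge -> no flip
Dir W: opp run (3,4) capped by B -> flip
Dir E: edge -> no flip
Dir SW: first cell '.' (not opp) -> no flip
Dir S: first cell '.' (not opp) -> no flip
Dir SE: edge -> no flip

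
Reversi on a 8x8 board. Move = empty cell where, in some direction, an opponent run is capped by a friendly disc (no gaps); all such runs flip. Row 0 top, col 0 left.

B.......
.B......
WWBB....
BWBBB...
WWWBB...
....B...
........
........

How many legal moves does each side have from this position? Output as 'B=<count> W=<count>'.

Answer: B=5 W=9

Derivation:
-- B to move --
(1,0): flips 2 -> legal
(1,2): flips 1 -> legal
(5,0): flips 2 -> legal
(5,1): flips 4 -> legal
(5,2): flips 2 -> legal
(5,3): no bracket -> illegal
B mobility = 5
-- W to move --
(0,1): flips 1 -> legal
(0,2): flips 1 -> legal
(1,0): no bracket -> illegal
(1,2): flips 2 -> legal
(1,3): flips 1 -> legal
(1,4): flips 2 -> legal
(2,4): flips 3 -> legal
(2,5): no bracket -> illegal
(3,5): flips 3 -> legal
(4,5): flips 2 -> legal
(5,2): no bracket -> illegal
(5,3): no bracket -> illegal
(5,5): no bracket -> illegal
(6,3): no bracket -> illegal
(6,4): no bracket -> illegal
(6,5): flips 3 -> legal
W mobility = 9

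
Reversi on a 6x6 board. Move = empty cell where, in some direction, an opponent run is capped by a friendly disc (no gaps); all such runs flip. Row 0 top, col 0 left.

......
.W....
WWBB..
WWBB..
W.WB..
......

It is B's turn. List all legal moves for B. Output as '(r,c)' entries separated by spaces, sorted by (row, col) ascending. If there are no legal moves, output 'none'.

(0,0): flips 1 -> legal
(0,1): no bracket -> illegal
(0,2): no bracket -> illegal
(1,0): flips 1 -> legal
(1,2): no bracket -> illegal
(4,1): flips 1 -> legal
(5,0): no bracket -> illegal
(5,1): flips 1 -> legal
(5,2): flips 1 -> legal
(5,3): no bracket -> illegal

Answer: (0,0) (1,0) (4,1) (5,1) (5,2)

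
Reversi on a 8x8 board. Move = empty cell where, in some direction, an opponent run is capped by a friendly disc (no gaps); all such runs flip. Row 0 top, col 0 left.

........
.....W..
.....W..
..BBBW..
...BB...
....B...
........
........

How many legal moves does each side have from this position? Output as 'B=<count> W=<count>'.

-- B to move --
(0,4): no bracket -> illegal
(0,5): no bracket -> illegal
(0,6): no bracket -> illegal
(1,4): no bracket -> illegal
(1,6): flips 1 -> legal
(2,4): no bracket -> illegal
(2,6): flips 1 -> legal
(3,6): flips 1 -> legal
(4,5): no bracket -> illegal
(4,6): no bracket -> illegal
B mobility = 3
-- W to move --
(2,1): no bracket -> illegal
(2,2): no bracket -> illegal
(2,3): no bracket -> illegal
(2,4): no bracket -> illegal
(3,1): flips 3 -> legal
(4,1): no bracket -> illegal
(4,2): no bracket -> illegal
(4,5): no bracket -> illegal
(5,2): flips 2 -> legal
(5,3): flips 1 -> legal
(5,5): no bracket -> illegal
(6,3): no bracket -> illegal
(6,4): no bracket -> illegal
(6,5): no bracket -> illegal
W mobility = 3

Answer: B=3 W=3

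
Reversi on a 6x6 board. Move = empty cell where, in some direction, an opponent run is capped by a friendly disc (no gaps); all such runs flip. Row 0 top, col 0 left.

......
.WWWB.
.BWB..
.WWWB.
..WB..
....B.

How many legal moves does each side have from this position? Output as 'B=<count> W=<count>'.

Answer: B=5 W=10

Derivation:
-- B to move --
(0,0): no bracket -> illegal
(0,1): flips 2 -> legal
(0,2): no bracket -> illegal
(0,3): flips 2 -> legal
(0,4): no bracket -> illegal
(1,0): flips 3 -> legal
(2,0): no bracket -> illegal
(2,4): no bracket -> illegal
(3,0): flips 3 -> legal
(4,0): no bracket -> illegal
(4,1): flips 3 -> legal
(4,4): no bracket -> illegal
(5,1): no bracket -> illegal
(5,2): no bracket -> illegal
(5,3): no bracket -> illegal
B mobility = 5
-- W to move --
(0,3): no bracket -> illegal
(0,4): no bracket -> illegal
(0,5): flips 2 -> legal
(1,0): flips 1 -> legal
(1,5): flips 1 -> legal
(2,0): flips 1 -> legal
(2,4): flips 1 -> legal
(2,5): no bracket -> illegal
(3,0): flips 1 -> legal
(3,5): flips 1 -> legal
(4,4): flips 1 -> legal
(4,5): flips 2 -> legal
(5,2): no bracket -> illegal
(5,3): flips 1 -> legal
(5,5): no bracket -> illegal
W mobility = 10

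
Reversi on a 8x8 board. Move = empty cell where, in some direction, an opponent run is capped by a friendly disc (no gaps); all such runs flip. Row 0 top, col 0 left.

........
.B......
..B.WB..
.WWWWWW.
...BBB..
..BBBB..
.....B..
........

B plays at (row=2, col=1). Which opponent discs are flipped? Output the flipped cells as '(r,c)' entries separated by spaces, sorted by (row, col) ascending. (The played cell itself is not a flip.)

Dir NW: first cell '.' (not opp) -> no flip
Dir N: first cell 'B' (not opp) -> no flip
Dir NE: first cell '.' (not opp) -> no flip
Dir W: first cell '.' (not opp) -> no flip
Dir E: first cell 'B' (not opp) -> no flip
Dir SW: first cell '.' (not opp) -> no flip
Dir S: opp run (3,1), next='.' -> no flip
Dir SE: opp run (3,2) capped by B -> flip

Answer: (3,2)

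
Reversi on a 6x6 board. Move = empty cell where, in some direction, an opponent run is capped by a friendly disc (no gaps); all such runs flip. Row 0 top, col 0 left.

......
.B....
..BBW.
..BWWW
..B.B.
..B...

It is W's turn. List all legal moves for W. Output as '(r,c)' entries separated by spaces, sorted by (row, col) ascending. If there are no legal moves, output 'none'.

Answer: (0,0) (1,2) (1,3) (2,1) (3,1) (5,1) (5,3) (5,4) (5,5)

Derivation:
(0,0): flips 2 -> legal
(0,1): no bracket -> illegal
(0,2): no bracket -> illegal
(1,0): no bracket -> illegal
(1,2): flips 1 -> legal
(1,3): flips 1 -> legal
(1,4): no bracket -> illegal
(2,0): no bracket -> illegal
(2,1): flips 2 -> legal
(3,1): flips 1 -> legal
(4,1): no bracket -> illegal
(4,3): no bracket -> illegal
(4,5): no bracket -> illegal
(5,1): flips 1 -> legal
(5,3): flips 1 -> legal
(5,4): flips 1 -> legal
(5,5): flips 1 -> legal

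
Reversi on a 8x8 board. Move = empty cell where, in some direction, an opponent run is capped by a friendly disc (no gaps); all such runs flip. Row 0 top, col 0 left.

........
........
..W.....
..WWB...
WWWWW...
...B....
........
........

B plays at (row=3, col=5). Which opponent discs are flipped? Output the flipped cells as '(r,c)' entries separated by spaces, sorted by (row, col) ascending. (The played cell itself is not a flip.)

Answer: (4,4)

Derivation:
Dir NW: first cell '.' (not opp) -> no flip
Dir N: first cell '.' (not opp) -> no flip
Dir NE: first cell '.' (not opp) -> no flip
Dir W: first cell 'B' (not opp) -> no flip
Dir E: first cell '.' (not opp) -> no flip
Dir SW: opp run (4,4) capped by B -> flip
Dir S: first cell '.' (not opp) -> no flip
Dir SE: first cell '.' (not opp) -> no flip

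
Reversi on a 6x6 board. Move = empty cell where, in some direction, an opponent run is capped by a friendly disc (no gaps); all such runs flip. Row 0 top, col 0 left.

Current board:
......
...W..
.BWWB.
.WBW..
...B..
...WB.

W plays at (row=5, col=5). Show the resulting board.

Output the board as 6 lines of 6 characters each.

Answer: ......
...W..
.BWWB.
.WBW..
...B..
...WWW

Derivation:
Place W at (5,5); scan 8 dirs for brackets.
Dir NW: first cell '.' (not opp) -> no flip
Dir N: first cell '.' (not opp) -> no flip
Dir NE: edge -> no flip
Dir W: opp run (5,4) capped by W -> flip
Dir E: edge -> no flip
Dir SW: edge -> no flip
Dir S: edge -> no flip
Dir SE: edge -> no flip
All flips: (5,4)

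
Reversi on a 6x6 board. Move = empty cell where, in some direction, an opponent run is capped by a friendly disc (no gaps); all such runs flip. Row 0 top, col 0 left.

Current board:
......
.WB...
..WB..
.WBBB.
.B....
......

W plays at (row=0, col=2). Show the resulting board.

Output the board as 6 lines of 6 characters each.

Answer: ..W...
.WW...
..WB..
.WBBB.
.B....
......

Derivation:
Place W at (0,2); scan 8 dirs for brackets.
Dir NW: edge -> no flip
Dir N: edge -> no flip
Dir NE: edge -> no flip
Dir W: first cell '.' (not opp) -> no flip
Dir E: first cell '.' (not opp) -> no flip
Dir SW: first cell 'W' (not opp) -> no flip
Dir S: opp run (1,2) capped by W -> flip
Dir SE: first cell '.' (not opp) -> no flip
All flips: (1,2)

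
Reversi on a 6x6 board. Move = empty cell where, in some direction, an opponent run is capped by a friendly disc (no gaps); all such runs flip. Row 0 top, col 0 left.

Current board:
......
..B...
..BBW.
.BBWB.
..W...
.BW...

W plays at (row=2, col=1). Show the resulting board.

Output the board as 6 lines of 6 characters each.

Answer: ......
..B...
.WWWW.
.BBWB.
..W...
.BW...

Derivation:
Place W at (2,1); scan 8 dirs for brackets.
Dir NW: first cell '.' (not opp) -> no flip
Dir N: first cell '.' (not opp) -> no flip
Dir NE: opp run (1,2), next='.' -> no flip
Dir W: first cell '.' (not opp) -> no flip
Dir E: opp run (2,2) (2,3) capped by W -> flip
Dir SW: first cell '.' (not opp) -> no flip
Dir S: opp run (3,1), next='.' -> no flip
Dir SE: opp run (3,2), next='.' -> no flip
All flips: (2,2) (2,3)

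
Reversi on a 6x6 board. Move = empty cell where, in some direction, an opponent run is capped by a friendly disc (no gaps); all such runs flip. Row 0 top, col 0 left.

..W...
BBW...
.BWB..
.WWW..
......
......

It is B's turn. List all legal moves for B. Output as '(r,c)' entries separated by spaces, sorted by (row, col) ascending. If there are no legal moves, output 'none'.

Answer: (0,1) (0,3) (1,3) (4,1) (4,3) (4,4)

Derivation:
(0,1): flips 1 -> legal
(0,3): flips 1 -> legal
(1,3): flips 1 -> legal
(2,0): no bracket -> illegal
(2,4): no bracket -> illegal
(3,0): no bracket -> illegal
(3,4): no bracket -> illegal
(4,0): no bracket -> illegal
(4,1): flips 2 -> legal
(4,2): no bracket -> illegal
(4,3): flips 2 -> legal
(4,4): flips 2 -> legal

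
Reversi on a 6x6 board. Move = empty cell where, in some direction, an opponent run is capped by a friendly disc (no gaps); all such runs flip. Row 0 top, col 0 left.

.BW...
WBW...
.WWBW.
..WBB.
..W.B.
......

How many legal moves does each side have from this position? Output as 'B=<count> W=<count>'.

Answer: B=9 W=7

Derivation:
-- B to move --
(0,0): no bracket -> illegal
(0,3): flips 1 -> legal
(1,3): flips 1 -> legal
(1,4): flips 1 -> legal
(1,5): flips 1 -> legal
(2,0): flips 2 -> legal
(2,5): flips 1 -> legal
(3,0): no bracket -> illegal
(3,1): flips 2 -> legal
(3,5): no bracket -> illegal
(4,1): flips 1 -> legal
(4,3): no bracket -> illegal
(5,1): flips 1 -> legal
(5,2): no bracket -> illegal
(5,3): no bracket -> illegal
B mobility = 9
-- W to move --
(0,0): flips 2 -> legal
(1,3): no bracket -> illegal
(1,4): flips 1 -> legal
(2,0): flips 1 -> legal
(2,5): no bracket -> illegal
(3,5): flips 2 -> legal
(4,3): no bracket -> illegal
(4,5): flips 2 -> legal
(5,3): no bracket -> illegal
(5,4): flips 2 -> legal
(5,5): flips 2 -> legal
W mobility = 7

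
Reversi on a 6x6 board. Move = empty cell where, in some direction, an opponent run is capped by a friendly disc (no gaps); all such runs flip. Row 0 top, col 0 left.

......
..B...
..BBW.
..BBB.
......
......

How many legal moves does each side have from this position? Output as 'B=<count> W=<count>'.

-- B to move --
(1,3): no bracket -> illegal
(1,4): flips 1 -> legal
(1,5): flips 1 -> legal
(2,5): flips 1 -> legal
(3,5): no bracket -> illegal
B mobility = 3
-- W to move --
(0,1): no bracket -> illegal
(0,2): no bracket -> illegal
(0,3): no bracket -> illegal
(1,1): no bracket -> illegal
(1,3): no bracket -> illegal
(1,4): no bracket -> illegal
(2,1): flips 2 -> legal
(2,5): no bracket -> illegal
(3,1): no bracket -> illegal
(3,5): no bracket -> illegal
(4,1): no bracket -> illegal
(4,2): flips 1 -> legal
(4,3): no bracket -> illegal
(4,4): flips 1 -> legal
(4,5): no bracket -> illegal
W mobility = 3

Answer: B=3 W=3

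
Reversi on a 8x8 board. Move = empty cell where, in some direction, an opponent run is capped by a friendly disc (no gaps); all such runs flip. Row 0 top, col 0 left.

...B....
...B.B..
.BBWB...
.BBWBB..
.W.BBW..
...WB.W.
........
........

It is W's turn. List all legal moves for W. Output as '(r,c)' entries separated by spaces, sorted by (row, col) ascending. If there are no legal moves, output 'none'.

(0,2): no bracket -> illegal
(0,4): no bracket -> illegal
(0,5): no bracket -> illegal
(0,6): flips 2 -> legal
(1,0): no bracket -> illegal
(1,1): flips 3 -> legal
(1,2): no bracket -> illegal
(1,4): no bracket -> illegal
(1,6): no bracket -> illegal
(2,0): flips 2 -> legal
(2,5): flips 2 -> legal
(2,6): flips 2 -> legal
(3,0): flips 2 -> legal
(3,6): flips 2 -> legal
(4,0): no bracket -> illegal
(4,2): flips 2 -> legal
(4,6): no bracket -> illegal
(5,2): no bracket -> illegal
(5,5): flips 2 -> legal
(6,3): flips 1 -> legal
(6,4): no bracket -> illegal
(6,5): no bracket -> illegal

Answer: (0,6) (1,1) (2,0) (2,5) (2,6) (3,0) (3,6) (4,2) (5,5) (6,3)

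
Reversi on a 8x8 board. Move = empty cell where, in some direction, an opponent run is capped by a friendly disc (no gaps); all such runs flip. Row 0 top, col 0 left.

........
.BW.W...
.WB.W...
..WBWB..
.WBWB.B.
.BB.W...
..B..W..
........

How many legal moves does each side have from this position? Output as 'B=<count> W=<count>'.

-- B to move --
(0,1): no bracket -> illegal
(0,2): flips 1 -> legal
(0,3): no bracket -> illegal
(0,4): flips 3 -> legal
(0,5): no bracket -> illegal
(1,0): no bracket -> illegal
(1,3): flips 2 -> legal
(1,5): flips 1 -> legal
(2,0): flips 1 -> legal
(2,3): no bracket -> illegal
(2,5): flips 2 -> legal
(3,0): flips 1 -> legal
(3,1): flips 3 -> legal
(4,0): flips 1 -> legal
(4,5): no bracket -> illegal
(5,0): no bracket -> illegal
(5,3): flips 1 -> legal
(5,5): no bracket -> illegal
(5,6): no bracket -> illegal
(6,3): no bracket -> illegal
(6,4): flips 1 -> legal
(6,6): no bracket -> illegal
(7,4): no bracket -> illegal
(7,5): no bracket -> illegal
(7,6): no bracket -> illegal
B mobility = 11
-- W to move --
(0,0): no bracket -> illegal
(0,1): flips 1 -> legal
(0,2): no bracket -> illegal
(1,0): flips 1 -> legal
(1,3): no bracket -> illegal
(2,0): no bracket -> illegal
(2,3): flips 2 -> legal
(2,5): no bracket -> illegal
(2,6): no bracket -> illegal
(3,1): no bracket -> illegal
(3,6): flips 1 -> legal
(3,7): no bracket -> illegal
(4,0): no bracket -> illegal
(4,5): flips 1 -> legal
(4,7): no bracket -> illegal
(5,0): no bracket -> illegal
(5,3): no bracket -> illegal
(5,5): no bracket -> illegal
(5,6): no bracket -> illegal
(5,7): flips 2 -> legal
(6,0): flips 3 -> legal
(6,1): flips 2 -> legal
(6,3): flips 1 -> legal
(7,1): no bracket -> illegal
(7,2): flips 3 -> legal
(7,3): no bracket -> illegal
W mobility = 10

Answer: B=11 W=10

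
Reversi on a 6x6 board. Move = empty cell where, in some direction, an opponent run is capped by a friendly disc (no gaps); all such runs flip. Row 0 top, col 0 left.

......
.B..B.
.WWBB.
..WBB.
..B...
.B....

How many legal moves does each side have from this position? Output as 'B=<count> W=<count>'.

Answer: B=4 W=7

Derivation:
-- B to move --
(1,0): no bracket -> illegal
(1,2): flips 2 -> legal
(1,3): no bracket -> illegal
(2,0): flips 2 -> legal
(3,0): no bracket -> illegal
(3,1): flips 2 -> legal
(4,1): flips 1 -> legal
(4,3): no bracket -> illegal
B mobility = 4
-- W to move --
(0,0): flips 1 -> legal
(0,1): flips 1 -> legal
(0,2): no bracket -> illegal
(0,3): no bracket -> illegal
(0,4): no bracket -> illegal
(0,5): flips 2 -> legal
(1,0): no bracket -> illegal
(1,2): no bracket -> illegal
(1,3): no bracket -> illegal
(1,5): no bracket -> illegal
(2,0): no bracket -> illegal
(2,5): flips 2 -> legal
(3,1): no bracket -> illegal
(3,5): flips 2 -> legal
(4,0): no bracket -> illegal
(4,1): no bracket -> illegal
(4,3): no bracket -> illegal
(4,4): flips 1 -> legal
(4,5): no bracket -> illegal
(5,0): no bracket -> illegal
(5,2): flips 1 -> legal
(5,3): no bracket -> illegal
W mobility = 7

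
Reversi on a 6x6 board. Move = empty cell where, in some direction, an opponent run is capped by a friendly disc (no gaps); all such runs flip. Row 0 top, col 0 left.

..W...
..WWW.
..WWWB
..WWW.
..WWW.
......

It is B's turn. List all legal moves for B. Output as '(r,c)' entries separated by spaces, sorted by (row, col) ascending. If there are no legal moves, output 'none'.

Answer: (0,3) (2,1) (5,2)

Derivation:
(0,1): no bracket -> illegal
(0,3): flips 1 -> legal
(0,4): no bracket -> illegal
(0,5): no bracket -> illegal
(1,1): no bracket -> illegal
(1,5): no bracket -> illegal
(2,1): flips 3 -> legal
(3,1): no bracket -> illegal
(3,5): no bracket -> illegal
(4,1): no bracket -> illegal
(4,5): no bracket -> illegal
(5,1): no bracket -> illegal
(5,2): flips 2 -> legal
(5,3): no bracket -> illegal
(5,4): no bracket -> illegal
(5,5): no bracket -> illegal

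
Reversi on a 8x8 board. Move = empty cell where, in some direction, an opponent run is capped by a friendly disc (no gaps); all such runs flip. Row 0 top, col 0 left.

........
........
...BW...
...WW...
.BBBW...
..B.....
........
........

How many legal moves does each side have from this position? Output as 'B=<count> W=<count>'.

-- B to move --
(1,3): no bracket -> illegal
(1,4): no bracket -> illegal
(1,5): flips 2 -> legal
(2,2): no bracket -> illegal
(2,5): flips 2 -> legal
(3,2): no bracket -> illegal
(3,5): no bracket -> illegal
(4,5): flips 2 -> legal
(5,3): no bracket -> illegal
(5,4): no bracket -> illegal
(5,5): no bracket -> illegal
B mobility = 3
-- W to move --
(1,2): flips 1 -> legal
(1,3): flips 1 -> legal
(1,4): no bracket -> illegal
(2,2): flips 1 -> legal
(3,0): no bracket -> illegal
(3,1): no bracket -> illegal
(3,2): no bracket -> illegal
(4,0): flips 3 -> legal
(5,0): no bracket -> illegal
(5,1): flips 1 -> legal
(5,3): flips 1 -> legal
(5,4): no bracket -> illegal
(6,1): flips 2 -> legal
(6,2): no bracket -> illegal
(6,3): no bracket -> illegal
W mobility = 7

Answer: B=3 W=7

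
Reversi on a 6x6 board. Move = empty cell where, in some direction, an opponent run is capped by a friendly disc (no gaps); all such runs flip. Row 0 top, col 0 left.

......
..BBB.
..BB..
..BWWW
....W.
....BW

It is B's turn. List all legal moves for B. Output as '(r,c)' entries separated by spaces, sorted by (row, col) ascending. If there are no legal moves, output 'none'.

(2,4): flips 2 -> legal
(2,5): no bracket -> illegal
(4,2): no bracket -> illegal
(4,3): flips 1 -> legal
(4,5): flips 1 -> legal
(5,3): no bracket -> illegal

Answer: (2,4) (4,3) (4,5)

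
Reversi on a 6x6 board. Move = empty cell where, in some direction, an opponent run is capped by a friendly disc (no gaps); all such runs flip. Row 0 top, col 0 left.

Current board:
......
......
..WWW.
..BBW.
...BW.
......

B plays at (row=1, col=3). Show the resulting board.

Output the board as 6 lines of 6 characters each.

Answer: ......
...B..
..WBW.
..BBW.
...BW.
......

Derivation:
Place B at (1,3); scan 8 dirs for brackets.
Dir NW: first cell '.' (not opp) -> no flip
Dir N: first cell '.' (not opp) -> no flip
Dir NE: first cell '.' (not opp) -> no flip
Dir W: first cell '.' (not opp) -> no flip
Dir E: first cell '.' (not opp) -> no flip
Dir SW: opp run (2,2), next='.' -> no flip
Dir S: opp run (2,3) capped by B -> flip
Dir SE: opp run (2,4), next='.' -> no flip
All flips: (2,3)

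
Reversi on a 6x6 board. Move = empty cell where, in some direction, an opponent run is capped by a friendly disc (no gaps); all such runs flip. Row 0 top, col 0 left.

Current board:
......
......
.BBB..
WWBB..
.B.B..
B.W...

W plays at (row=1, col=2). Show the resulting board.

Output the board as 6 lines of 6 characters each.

Answer: ......
..W...
.WBB..
WWBB..
.B.B..
B.W...

Derivation:
Place W at (1,2); scan 8 dirs for brackets.
Dir NW: first cell '.' (not opp) -> no flip
Dir N: first cell '.' (not opp) -> no flip
Dir NE: first cell '.' (not opp) -> no flip
Dir W: first cell '.' (not opp) -> no flip
Dir E: first cell '.' (not opp) -> no flip
Dir SW: opp run (2,1) capped by W -> flip
Dir S: opp run (2,2) (3,2), next='.' -> no flip
Dir SE: opp run (2,3), next='.' -> no flip
All flips: (2,1)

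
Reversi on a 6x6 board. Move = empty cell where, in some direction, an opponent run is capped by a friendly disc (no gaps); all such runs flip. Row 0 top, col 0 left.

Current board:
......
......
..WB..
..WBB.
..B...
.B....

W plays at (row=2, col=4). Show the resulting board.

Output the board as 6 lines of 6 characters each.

Place W at (2,4); scan 8 dirs for brackets.
Dir NW: first cell '.' (not opp) -> no flip
Dir N: first cell '.' (not opp) -> no flip
Dir NE: first cell '.' (not opp) -> no flip
Dir W: opp run (2,3) capped by W -> flip
Dir E: first cell '.' (not opp) -> no flip
Dir SW: opp run (3,3) (4,2) (5,1), next=edge -> no flip
Dir S: opp run (3,4), next='.' -> no flip
Dir SE: first cell '.' (not opp) -> no flip
All flips: (2,3)

Answer: ......
......
..WWW.
..WBB.
..B...
.B....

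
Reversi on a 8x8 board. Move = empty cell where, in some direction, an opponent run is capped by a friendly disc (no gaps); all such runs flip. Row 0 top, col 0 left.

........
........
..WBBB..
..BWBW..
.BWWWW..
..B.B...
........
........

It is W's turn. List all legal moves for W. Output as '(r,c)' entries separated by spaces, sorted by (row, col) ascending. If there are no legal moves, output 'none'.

Answer: (1,2) (1,3) (1,4) (1,5) (1,6) (2,1) (2,6) (3,1) (4,0) (6,1) (6,2) (6,3) (6,4) (6,5)

Derivation:
(1,2): flips 2 -> legal
(1,3): flips 2 -> legal
(1,4): flips 2 -> legal
(1,5): flips 2 -> legal
(1,6): flips 2 -> legal
(2,1): flips 1 -> legal
(2,6): flips 3 -> legal
(3,0): no bracket -> illegal
(3,1): flips 1 -> legal
(3,6): no bracket -> illegal
(4,0): flips 1 -> legal
(5,0): no bracket -> illegal
(5,1): no bracket -> illegal
(5,3): no bracket -> illegal
(5,5): no bracket -> illegal
(6,1): flips 1 -> legal
(6,2): flips 1 -> legal
(6,3): flips 1 -> legal
(6,4): flips 1 -> legal
(6,5): flips 1 -> legal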